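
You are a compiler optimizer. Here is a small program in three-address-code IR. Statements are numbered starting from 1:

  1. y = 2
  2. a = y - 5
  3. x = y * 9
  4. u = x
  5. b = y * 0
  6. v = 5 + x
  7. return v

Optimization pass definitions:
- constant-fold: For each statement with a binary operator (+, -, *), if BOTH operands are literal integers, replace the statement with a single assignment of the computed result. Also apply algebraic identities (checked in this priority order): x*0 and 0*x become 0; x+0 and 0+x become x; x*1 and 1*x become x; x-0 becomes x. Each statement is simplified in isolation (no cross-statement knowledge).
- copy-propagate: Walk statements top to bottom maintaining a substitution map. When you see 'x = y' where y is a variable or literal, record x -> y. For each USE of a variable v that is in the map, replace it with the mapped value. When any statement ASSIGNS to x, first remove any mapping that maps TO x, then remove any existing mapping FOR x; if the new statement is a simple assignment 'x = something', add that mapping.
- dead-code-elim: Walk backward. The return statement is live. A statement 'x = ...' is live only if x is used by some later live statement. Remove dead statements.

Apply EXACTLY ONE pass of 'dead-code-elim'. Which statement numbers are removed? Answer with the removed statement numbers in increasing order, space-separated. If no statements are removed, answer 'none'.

Backward liveness scan:
Stmt 1 'y = 2': KEEP (y is live); live-in = []
Stmt 2 'a = y - 5': DEAD (a not in live set ['y'])
Stmt 3 'x = y * 9': KEEP (x is live); live-in = ['y']
Stmt 4 'u = x': DEAD (u not in live set ['x'])
Stmt 5 'b = y * 0': DEAD (b not in live set ['x'])
Stmt 6 'v = 5 + x': KEEP (v is live); live-in = ['x']
Stmt 7 'return v': KEEP (return); live-in = ['v']
Removed statement numbers: [2, 4, 5]
Surviving IR:
  y = 2
  x = y * 9
  v = 5 + x
  return v

Answer: 2 4 5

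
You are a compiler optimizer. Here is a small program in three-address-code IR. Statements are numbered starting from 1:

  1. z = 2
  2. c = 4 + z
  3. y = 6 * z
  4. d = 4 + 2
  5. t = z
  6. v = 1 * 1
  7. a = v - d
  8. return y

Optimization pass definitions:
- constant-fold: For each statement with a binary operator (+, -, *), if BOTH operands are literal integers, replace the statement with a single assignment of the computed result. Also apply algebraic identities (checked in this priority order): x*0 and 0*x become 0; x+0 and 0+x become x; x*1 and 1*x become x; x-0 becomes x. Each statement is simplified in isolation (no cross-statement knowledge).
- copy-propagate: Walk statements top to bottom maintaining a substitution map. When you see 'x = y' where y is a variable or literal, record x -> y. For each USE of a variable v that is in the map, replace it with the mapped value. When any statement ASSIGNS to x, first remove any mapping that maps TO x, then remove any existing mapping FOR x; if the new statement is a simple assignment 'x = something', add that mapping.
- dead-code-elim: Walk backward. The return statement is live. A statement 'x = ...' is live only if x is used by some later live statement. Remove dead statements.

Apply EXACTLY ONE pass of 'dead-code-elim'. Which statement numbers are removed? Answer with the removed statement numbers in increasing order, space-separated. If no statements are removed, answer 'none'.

Backward liveness scan:
Stmt 1 'z = 2': KEEP (z is live); live-in = []
Stmt 2 'c = 4 + z': DEAD (c not in live set ['z'])
Stmt 3 'y = 6 * z': KEEP (y is live); live-in = ['z']
Stmt 4 'd = 4 + 2': DEAD (d not in live set ['y'])
Stmt 5 't = z': DEAD (t not in live set ['y'])
Stmt 6 'v = 1 * 1': DEAD (v not in live set ['y'])
Stmt 7 'a = v - d': DEAD (a not in live set ['y'])
Stmt 8 'return y': KEEP (return); live-in = ['y']
Removed statement numbers: [2, 4, 5, 6, 7]
Surviving IR:
  z = 2
  y = 6 * z
  return y

Answer: 2 4 5 6 7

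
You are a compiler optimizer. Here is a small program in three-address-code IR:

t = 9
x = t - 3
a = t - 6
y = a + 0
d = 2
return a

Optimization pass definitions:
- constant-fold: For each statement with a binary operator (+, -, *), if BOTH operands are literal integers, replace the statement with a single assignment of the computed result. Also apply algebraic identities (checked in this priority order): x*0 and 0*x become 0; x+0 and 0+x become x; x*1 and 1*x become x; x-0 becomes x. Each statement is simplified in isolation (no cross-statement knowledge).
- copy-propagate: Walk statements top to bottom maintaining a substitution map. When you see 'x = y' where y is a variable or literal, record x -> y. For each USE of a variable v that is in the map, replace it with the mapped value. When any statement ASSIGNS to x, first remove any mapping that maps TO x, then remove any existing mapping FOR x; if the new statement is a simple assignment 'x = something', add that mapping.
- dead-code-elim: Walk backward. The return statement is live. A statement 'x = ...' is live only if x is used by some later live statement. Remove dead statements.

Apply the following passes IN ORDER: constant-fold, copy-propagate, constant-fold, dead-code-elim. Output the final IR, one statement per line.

Initial IR:
  t = 9
  x = t - 3
  a = t - 6
  y = a + 0
  d = 2
  return a
After constant-fold (6 stmts):
  t = 9
  x = t - 3
  a = t - 6
  y = a
  d = 2
  return a
After copy-propagate (6 stmts):
  t = 9
  x = 9 - 3
  a = 9 - 6
  y = a
  d = 2
  return a
After constant-fold (6 stmts):
  t = 9
  x = 6
  a = 3
  y = a
  d = 2
  return a
After dead-code-elim (2 stmts):
  a = 3
  return a

Answer: a = 3
return a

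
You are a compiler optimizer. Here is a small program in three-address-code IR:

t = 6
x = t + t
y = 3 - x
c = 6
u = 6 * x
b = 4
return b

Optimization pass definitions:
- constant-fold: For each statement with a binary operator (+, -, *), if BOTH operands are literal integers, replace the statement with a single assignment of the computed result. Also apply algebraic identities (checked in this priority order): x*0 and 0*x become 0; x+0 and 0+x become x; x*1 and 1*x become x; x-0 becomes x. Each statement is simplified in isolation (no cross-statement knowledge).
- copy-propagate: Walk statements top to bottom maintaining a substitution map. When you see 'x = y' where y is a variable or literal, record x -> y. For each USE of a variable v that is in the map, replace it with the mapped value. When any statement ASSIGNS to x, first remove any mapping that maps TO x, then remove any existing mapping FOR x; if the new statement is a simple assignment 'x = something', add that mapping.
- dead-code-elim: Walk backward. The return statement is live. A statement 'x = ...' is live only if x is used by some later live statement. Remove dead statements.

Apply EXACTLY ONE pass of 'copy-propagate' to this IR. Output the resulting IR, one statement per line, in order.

Answer: t = 6
x = 6 + 6
y = 3 - x
c = 6
u = 6 * x
b = 4
return 4

Derivation:
Applying copy-propagate statement-by-statement:
  [1] t = 6  (unchanged)
  [2] x = t + t  -> x = 6 + 6
  [3] y = 3 - x  (unchanged)
  [4] c = 6  (unchanged)
  [5] u = 6 * x  (unchanged)
  [6] b = 4  (unchanged)
  [7] return b  -> return 4
Result (7 stmts):
  t = 6
  x = 6 + 6
  y = 3 - x
  c = 6
  u = 6 * x
  b = 4
  return 4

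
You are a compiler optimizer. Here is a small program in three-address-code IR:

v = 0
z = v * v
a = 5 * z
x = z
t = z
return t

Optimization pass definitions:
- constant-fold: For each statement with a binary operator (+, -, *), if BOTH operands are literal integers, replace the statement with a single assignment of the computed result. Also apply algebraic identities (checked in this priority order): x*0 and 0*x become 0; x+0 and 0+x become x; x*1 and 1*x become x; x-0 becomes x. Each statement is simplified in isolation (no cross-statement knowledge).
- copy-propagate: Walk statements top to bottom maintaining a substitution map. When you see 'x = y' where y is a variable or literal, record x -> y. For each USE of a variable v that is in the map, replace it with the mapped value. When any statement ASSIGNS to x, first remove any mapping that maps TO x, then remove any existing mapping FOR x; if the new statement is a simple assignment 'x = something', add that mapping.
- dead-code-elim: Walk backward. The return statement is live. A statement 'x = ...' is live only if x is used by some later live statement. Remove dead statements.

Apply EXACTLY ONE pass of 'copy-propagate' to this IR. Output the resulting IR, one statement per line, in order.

Answer: v = 0
z = 0 * 0
a = 5 * z
x = z
t = z
return z

Derivation:
Applying copy-propagate statement-by-statement:
  [1] v = 0  (unchanged)
  [2] z = v * v  -> z = 0 * 0
  [3] a = 5 * z  (unchanged)
  [4] x = z  (unchanged)
  [5] t = z  (unchanged)
  [6] return t  -> return z
Result (6 stmts):
  v = 0
  z = 0 * 0
  a = 5 * z
  x = z
  t = z
  return z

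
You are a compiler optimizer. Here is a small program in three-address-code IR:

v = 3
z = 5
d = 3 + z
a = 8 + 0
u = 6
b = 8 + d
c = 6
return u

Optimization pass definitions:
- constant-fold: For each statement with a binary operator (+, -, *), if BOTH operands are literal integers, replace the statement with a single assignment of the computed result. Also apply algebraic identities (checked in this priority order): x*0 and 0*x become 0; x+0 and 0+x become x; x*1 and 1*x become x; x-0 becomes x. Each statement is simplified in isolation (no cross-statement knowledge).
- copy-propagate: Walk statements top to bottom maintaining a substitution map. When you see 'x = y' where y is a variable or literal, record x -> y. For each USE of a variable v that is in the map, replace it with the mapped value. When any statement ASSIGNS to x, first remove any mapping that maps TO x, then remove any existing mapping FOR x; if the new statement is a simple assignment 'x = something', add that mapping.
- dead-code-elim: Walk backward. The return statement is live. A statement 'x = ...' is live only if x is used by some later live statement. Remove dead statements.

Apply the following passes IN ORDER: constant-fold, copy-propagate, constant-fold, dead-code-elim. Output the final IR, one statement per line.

Answer: return 6

Derivation:
Initial IR:
  v = 3
  z = 5
  d = 3 + z
  a = 8 + 0
  u = 6
  b = 8 + d
  c = 6
  return u
After constant-fold (8 stmts):
  v = 3
  z = 5
  d = 3 + z
  a = 8
  u = 6
  b = 8 + d
  c = 6
  return u
After copy-propagate (8 stmts):
  v = 3
  z = 5
  d = 3 + 5
  a = 8
  u = 6
  b = 8 + d
  c = 6
  return 6
After constant-fold (8 stmts):
  v = 3
  z = 5
  d = 8
  a = 8
  u = 6
  b = 8 + d
  c = 6
  return 6
After dead-code-elim (1 stmts):
  return 6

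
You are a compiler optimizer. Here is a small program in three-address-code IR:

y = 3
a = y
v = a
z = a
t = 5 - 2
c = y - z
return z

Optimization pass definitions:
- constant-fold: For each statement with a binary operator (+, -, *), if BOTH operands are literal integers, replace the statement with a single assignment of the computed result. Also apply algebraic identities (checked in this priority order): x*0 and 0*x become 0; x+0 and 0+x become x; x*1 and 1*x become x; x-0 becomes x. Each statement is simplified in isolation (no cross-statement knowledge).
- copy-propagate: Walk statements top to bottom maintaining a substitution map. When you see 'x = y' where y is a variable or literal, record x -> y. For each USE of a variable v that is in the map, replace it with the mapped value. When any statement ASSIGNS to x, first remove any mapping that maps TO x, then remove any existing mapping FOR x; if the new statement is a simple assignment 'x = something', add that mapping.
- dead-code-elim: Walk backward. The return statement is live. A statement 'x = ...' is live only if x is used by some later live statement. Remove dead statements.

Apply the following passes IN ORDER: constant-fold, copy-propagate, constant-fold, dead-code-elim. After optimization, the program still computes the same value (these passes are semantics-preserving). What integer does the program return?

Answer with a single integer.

Answer: 3

Derivation:
Initial IR:
  y = 3
  a = y
  v = a
  z = a
  t = 5 - 2
  c = y - z
  return z
After constant-fold (7 stmts):
  y = 3
  a = y
  v = a
  z = a
  t = 3
  c = y - z
  return z
After copy-propagate (7 stmts):
  y = 3
  a = 3
  v = 3
  z = 3
  t = 3
  c = 3 - 3
  return 3
After constant-fold (7 stmts):
  y = 3
  a = 3
  v = 3
  z = 3
  t = 3
  c = 0
  return 3
After dead-code-elim (1 stmts):
  return 3
Evaluate:
  y = 3  =>  y = 3
  a = y  =>  a = 3
  v = a  =>  v = 3
  z = a  =>  z = 3
  t = 5 - 2  =>  t = 3
  c = y - z  =>  c = 0
  return z = 3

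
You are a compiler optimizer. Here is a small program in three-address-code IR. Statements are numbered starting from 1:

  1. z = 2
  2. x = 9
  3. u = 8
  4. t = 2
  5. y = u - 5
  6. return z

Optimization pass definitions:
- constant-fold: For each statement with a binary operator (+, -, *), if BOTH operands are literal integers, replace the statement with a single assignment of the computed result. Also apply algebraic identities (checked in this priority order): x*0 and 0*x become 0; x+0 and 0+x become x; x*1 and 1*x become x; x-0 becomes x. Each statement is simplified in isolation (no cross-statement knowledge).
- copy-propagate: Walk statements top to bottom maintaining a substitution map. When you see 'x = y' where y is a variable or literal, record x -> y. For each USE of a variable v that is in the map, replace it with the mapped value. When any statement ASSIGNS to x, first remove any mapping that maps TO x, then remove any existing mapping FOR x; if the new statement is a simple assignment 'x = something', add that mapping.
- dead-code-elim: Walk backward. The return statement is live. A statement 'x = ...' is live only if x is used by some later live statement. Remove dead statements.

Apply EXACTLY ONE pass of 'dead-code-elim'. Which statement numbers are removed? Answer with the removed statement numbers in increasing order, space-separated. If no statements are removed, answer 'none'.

Backward liveness scan:
Stmt 1 'z = 2': KEEP (z is live); live-in = []
Stmt 2 'x = 9': DEAD (x not in live set ['z'])
Stmt 3 'u = 8': DEAD (u not in live set ['z'])
Stmt 4 't = 2': DEAD (t not in live set ['z'])
Stmt 5 'y = u - 5': DEAD (y not in live set ['z'])
Stmt 6 'return z': KEEP (return); live-in = ['z']
Removed statement numbers: [2, 3, 4, 5]
Surviving IR:
  z = 2
  return z

Answer: 2 3 4 5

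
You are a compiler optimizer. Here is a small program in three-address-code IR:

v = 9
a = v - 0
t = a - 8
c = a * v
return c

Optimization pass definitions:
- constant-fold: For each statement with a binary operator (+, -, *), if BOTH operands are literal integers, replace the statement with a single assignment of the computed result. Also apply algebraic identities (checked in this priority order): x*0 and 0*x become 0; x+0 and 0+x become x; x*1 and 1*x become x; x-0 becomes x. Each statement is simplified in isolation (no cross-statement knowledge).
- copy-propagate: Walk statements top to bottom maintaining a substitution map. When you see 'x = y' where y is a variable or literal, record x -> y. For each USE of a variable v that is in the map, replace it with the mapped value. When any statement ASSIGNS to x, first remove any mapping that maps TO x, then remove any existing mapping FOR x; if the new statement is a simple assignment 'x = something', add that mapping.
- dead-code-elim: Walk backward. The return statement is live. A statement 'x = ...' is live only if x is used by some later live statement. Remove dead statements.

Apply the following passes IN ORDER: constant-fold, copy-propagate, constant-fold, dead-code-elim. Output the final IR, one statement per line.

Answer: c = 81
return c

Derivation:
Initial IR:
  v = 9
  a = v - 0
  t = a - 8
  c = a * v
  return c
After constant-fold (5 stmts):
  v = 9
  a = v
  t = a - 8
  c = a * v
  return c
After copy-propagate (5 stmts):
  v = 9
  a = 9
  t = 9 - 8
  c = 9 * 9
  return c
After constant-fold (5 stmts):
  v = 9
  a = 9
  t = 1
  c = 81
  return c
After dead-code-elim (2 stmts):
  c = 81
  return c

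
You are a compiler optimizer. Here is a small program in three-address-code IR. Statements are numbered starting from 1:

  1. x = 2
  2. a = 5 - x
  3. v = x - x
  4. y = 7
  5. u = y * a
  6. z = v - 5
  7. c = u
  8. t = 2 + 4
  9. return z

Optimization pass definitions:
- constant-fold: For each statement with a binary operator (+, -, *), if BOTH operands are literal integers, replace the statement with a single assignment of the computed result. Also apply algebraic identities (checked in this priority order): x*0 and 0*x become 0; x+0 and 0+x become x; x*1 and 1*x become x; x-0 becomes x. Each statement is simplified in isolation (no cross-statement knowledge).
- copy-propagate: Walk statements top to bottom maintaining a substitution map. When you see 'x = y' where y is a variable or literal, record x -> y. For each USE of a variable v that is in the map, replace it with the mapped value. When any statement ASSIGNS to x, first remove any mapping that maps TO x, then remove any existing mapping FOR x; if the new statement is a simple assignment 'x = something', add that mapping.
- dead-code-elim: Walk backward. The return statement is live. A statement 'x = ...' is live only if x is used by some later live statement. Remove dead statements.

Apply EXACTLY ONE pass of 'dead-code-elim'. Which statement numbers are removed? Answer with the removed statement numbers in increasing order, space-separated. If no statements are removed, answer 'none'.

Backward liveness scan:
Stmt 1 'x = 2': KEEP (x is live); live-in = []
Stmt 2 'a = 5 - x': DEAD (a not in live set ['x'])
Stmt 3 'v = x - x': KEEP (v is live); live-in = ['x']
Stmt 4 'y = 7': DEAD (y not in live set ['v'])
Stmt 5 'u = y * a': DEAD (u not in live set ['v'])
Stmt 6 'z = v - 5': KEEP (z is live); live-in = ['v']
Stmt 7 'c = u': DEAD (c not in live set ['z'])
Stmt 8 't = 2 + 4': DEAD (t not in live set ['z'])
Stmt 9 'return z': KEEP (return); live-in = ['z']
Removed statement numbers: [2, 4, 5, 7, 8]
Surviving IR:
  x = 2
  v = x - x
  z = v - 5
  return z

Answer: 2 4 5 7 8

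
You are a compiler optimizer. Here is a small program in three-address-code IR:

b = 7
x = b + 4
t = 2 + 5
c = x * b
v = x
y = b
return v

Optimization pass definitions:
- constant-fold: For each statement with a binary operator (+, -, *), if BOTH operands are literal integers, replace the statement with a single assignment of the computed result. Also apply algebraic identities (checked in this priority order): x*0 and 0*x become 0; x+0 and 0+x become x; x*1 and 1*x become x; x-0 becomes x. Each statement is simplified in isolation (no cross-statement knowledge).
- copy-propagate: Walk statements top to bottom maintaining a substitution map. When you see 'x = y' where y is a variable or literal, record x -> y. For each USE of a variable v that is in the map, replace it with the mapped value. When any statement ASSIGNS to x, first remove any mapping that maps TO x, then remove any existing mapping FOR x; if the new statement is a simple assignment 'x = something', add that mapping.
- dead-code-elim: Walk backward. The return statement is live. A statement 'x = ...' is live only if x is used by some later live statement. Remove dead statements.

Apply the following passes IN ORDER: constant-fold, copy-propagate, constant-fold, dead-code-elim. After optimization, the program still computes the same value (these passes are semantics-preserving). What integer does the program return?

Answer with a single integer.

Answer: 11

Derivation:
Initial IR:
  b = 7
  x = b + 4
  t = 2 + 5
  c = x * b
  v = x
  y = b
  return v
After constant-fold (7 stmts):
  b = 7
  x = b + 4
  t = 7
  c = x * b
  v = x
  y = b
  return v
After copy-propagate (7 stmts):
  b = 7
  x = 7 + 4
  t = 7
  c = x * 7
  v = x
  y = 7
  return x
After constant-fold (7 stmts):
  b = 7
  x = 11
  t = 7
  c = x * 7
  v = x
  y = 7
  return x
After dead-code-elim (2 stmts):
  x = 11
  return x
Evaluate:
  b = 7  =>  b = 7
  x = b + 4  =>  x = 11
  t = 2 + 5  =>  t = 7
  c = x * b  =>  c = 77
  v = x  =>  v = 11
  y = b  =>  y = 7
  return v = 11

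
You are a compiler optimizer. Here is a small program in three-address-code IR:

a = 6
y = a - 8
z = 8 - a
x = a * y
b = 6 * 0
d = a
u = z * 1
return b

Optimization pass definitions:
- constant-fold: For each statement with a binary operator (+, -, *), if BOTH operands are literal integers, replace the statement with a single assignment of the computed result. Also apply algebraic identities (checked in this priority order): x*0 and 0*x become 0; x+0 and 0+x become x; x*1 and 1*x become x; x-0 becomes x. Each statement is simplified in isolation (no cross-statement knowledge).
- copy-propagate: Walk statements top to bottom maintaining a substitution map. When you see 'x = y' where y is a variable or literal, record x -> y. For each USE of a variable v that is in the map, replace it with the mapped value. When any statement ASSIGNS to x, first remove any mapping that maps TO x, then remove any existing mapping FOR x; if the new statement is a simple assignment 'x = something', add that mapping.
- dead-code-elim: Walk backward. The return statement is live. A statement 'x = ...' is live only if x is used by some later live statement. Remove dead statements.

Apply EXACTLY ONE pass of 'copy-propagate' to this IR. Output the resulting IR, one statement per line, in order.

Applying copy-propagate statement-by-statement:
  [1] a = 6  (unchanged)
  [2] y = a - 8  -> y = 6 - 8
  [3] z = 8 - a  -> z = 8 - 6
  [4] x = a * y  -> x = 6 * y
  [5] b = 6 * 0  (unchanged)
  [6] d = a  -> d = 6
  [7] u = z * 1  (unchanged)
  [8] return b  (unchanged)
Result (8 stmts):
  a = 6
  y = 6 - 8
  z = 8 - 6
  x = 6 * y
  b = 6 * 0
  d = 6
  u = z * 1
  return b

Answer: a = 6
y = 6 - 8
z = 8 - 6
x = 6 * y
b = 6 * 0
d = 6
u = z * 1
return b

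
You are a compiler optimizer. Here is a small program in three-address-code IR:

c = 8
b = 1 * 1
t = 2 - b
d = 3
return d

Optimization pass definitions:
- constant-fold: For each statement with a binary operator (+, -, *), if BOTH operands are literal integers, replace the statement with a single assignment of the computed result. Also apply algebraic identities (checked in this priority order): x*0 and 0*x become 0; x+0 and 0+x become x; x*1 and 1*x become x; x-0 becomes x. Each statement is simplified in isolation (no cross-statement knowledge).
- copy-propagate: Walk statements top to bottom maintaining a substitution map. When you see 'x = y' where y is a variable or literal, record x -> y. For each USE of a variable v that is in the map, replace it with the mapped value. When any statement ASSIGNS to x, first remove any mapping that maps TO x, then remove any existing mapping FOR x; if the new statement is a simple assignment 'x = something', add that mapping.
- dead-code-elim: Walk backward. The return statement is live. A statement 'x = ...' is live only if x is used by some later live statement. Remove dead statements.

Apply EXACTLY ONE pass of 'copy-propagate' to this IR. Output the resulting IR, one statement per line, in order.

Applying copy-propagate statement-by-statement:
  [1] c = 8  (unchanged)
  [2] b = 1 * 1  (unchanged)
  [3] t = 2 - b  (unchanged)
  [4] d = 3  (unchanged)
  [5] return d  -> return 3
Result (5 stmts):
  c = 8
  b = 1 * 1
  t = 2 - b
  d = 3
  return 3

Answer: c = 8
b = 1 * 1
t = 2 - b
d = 3
return 3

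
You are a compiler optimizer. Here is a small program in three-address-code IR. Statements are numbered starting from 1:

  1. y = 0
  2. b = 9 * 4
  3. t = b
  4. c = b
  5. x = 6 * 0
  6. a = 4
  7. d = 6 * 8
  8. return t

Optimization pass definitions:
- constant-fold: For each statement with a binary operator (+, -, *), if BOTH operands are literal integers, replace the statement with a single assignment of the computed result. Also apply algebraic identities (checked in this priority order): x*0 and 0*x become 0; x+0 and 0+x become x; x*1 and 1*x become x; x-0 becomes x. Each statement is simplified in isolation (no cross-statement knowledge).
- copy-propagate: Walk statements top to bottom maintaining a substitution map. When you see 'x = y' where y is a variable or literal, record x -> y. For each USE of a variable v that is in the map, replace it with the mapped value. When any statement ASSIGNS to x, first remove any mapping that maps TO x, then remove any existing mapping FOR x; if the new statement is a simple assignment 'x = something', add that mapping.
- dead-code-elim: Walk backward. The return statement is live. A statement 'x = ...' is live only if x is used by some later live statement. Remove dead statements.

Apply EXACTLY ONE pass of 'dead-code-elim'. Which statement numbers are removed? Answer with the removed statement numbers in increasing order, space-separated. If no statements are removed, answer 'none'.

Answer: 1 4 5 6 7

Derivation:
Backward liveness scan:
Stmt 1 'y = 0': DEAD (y not in live set [])
Stmt 2 'b = 9 * 4': KEEP (b is live); live-in = []
Stmt 3 't = b': KEEP (t is live); live-in = ['b']
Stmt 4 'c = b': DEAD (c not in live set ['t'])
Stmt 5 'x = 6 * 0': DEAD (x not in live set ['t'])
Stmt 6 'a = 4': DEAD (a not in live set ['t'])
Stmt 7 'd = 6 * 8': DEAD (d not in live set ['t'])
Stmt 8 'return t': KEEP (return); live-in = ['t']
Removed statement numbers: [1, 4, 5, 6, 7]
Surviving IR:
  b = 9 * 4
  t = b
  return t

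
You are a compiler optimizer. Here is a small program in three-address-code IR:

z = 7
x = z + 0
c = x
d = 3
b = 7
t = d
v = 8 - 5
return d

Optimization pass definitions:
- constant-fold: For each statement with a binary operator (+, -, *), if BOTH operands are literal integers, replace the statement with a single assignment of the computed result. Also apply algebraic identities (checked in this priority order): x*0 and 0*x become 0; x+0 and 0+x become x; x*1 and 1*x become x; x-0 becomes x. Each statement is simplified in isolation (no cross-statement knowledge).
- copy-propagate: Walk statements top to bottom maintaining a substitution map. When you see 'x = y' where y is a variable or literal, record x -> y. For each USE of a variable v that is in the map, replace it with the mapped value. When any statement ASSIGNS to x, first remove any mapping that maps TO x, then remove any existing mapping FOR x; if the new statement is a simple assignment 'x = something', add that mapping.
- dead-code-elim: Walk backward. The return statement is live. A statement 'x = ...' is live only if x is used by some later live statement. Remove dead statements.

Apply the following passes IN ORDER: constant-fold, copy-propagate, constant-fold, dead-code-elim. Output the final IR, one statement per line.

Answer: return 3

Derivation:
Initial IR:
  z = 7
  x = z + 0
  c = x
  d = 3
  b = 7
  t = d
  v = 8 - 5
  return d
After constant-fold (8 stmts):
  z = 7
  x = z
  c = x
  d = 3
  b = 7
  t = d
  v = 3
  return d
After copy-propagate (8 stmts):
  z = 7
  x = 7
  c = 7
  d = 3
  b = 7
  t = 3
  v = 3
  return 3
After constant-fold (8 stmts):
  z = 7
  x = 7
  c = 7
  d = 3
  b = 7
  t = 3
  v = 3
  return 3
After dead-code-elim (1 stmts):
  return 3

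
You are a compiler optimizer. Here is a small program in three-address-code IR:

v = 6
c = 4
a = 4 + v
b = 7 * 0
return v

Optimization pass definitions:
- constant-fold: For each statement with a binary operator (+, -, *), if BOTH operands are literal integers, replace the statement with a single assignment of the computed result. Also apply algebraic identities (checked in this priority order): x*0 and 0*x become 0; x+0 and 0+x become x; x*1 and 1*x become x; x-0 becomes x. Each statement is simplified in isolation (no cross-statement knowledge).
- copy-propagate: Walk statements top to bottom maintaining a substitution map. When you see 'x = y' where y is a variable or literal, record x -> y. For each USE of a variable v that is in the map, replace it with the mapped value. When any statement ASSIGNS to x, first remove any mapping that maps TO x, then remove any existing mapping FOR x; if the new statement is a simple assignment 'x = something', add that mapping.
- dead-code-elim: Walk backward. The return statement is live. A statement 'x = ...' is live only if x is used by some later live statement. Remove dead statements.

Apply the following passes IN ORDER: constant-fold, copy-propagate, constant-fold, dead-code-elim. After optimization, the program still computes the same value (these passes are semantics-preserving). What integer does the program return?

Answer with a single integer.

Initial IR:
  v = 6
  c = 4
  a = 4 + v
  b = 7 * 0
  return v
After constant-fold (5 stmts):
  v = 6
  c = 4
  a = 4 + v
  b = 0
  return v
After copy-propagate (5 stmts):
  v = 6
  c = 4
  a = 4 + 6
  b = 0
  return 6
After constant-fold (5 stmts):
  v = 6
  c = 4
  a = 10
  b = 0
  return 6
After dead-code-elim (1 stmts):
  return 6
Evaluate:
  v = 6  =>  v = 6
  c = 4  =>  c = 4
  a = 4 + v  =>  a = 10
  b = 7 * 0  =>  b = 0
  return v = 6

Answer: 6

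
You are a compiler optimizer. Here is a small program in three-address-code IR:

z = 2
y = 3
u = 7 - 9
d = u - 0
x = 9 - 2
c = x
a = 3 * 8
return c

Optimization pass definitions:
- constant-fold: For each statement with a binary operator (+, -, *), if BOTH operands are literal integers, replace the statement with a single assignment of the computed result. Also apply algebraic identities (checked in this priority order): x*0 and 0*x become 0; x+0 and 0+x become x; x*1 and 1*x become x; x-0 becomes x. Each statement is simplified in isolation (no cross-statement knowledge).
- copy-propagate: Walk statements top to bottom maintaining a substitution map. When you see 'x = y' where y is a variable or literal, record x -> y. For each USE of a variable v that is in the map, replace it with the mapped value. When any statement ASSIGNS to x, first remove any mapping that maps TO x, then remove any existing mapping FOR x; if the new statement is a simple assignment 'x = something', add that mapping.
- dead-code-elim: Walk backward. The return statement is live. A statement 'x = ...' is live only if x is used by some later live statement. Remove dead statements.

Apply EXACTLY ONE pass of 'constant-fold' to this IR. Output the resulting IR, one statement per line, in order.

Applying constant-fold statement-by-statement:
  [1] z = 2  (unchanged)
  [2] y = 3  (unchanged)
  [3] u = 7 - 9  -> u = -2
  [4] d = u - 0  -> d = u
  [5] x = 9 - 2  -> x = 7
  [6] c = x  (unchanged)
  [7] a = 3 * 8  -> a = 24
  [8] return c  (unchanged)
Result (8 stmts):
  z = 2
  y = 3
  u = -2
  d = u
  x = 7
  c = x
  a = 24
  return c

Answer: z = 2
y = 3
u = -2
d = u
x = 7
c = x
a = 24
return c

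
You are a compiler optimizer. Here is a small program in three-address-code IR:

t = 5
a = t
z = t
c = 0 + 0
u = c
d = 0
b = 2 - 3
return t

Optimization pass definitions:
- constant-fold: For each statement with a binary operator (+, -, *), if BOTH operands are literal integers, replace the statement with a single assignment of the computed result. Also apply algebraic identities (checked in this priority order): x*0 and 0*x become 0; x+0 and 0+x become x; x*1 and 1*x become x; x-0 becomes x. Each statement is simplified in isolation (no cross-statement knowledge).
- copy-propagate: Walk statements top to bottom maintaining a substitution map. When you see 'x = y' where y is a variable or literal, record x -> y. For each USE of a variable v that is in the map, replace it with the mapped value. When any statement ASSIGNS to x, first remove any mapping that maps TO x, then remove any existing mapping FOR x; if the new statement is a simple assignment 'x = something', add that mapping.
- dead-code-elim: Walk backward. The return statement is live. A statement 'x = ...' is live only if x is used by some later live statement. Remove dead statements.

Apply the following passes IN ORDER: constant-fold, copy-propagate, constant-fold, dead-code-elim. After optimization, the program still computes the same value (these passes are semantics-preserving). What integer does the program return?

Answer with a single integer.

Initial IR:
  t = 5
  a = t
  z = t
  c = 0 + 0
  u = c
  d = 0
  b = 2 - 3
  return t
After constant-fold (8 stmts):
  t = 5
  a = t
  z = t
  c = 0
  u = c
  d = 0
  b = -1
  return t
After copy-propagate (8 stmts):
  t = 5
  a = 5
  z = 5
  c = 0
  u = 0
  d = 0
  b = -1
  return 5
After constant-fold (8 stmts):
  t = 5
  a = 5
  z = 5
  c = 0
  u = 0
  d = 0
  b = -1
  return 5
After dead-code-elim (1 stmts):
  return 5
Evaluate:
  t = 5  =>  t = 5
  a = t  =>  a = 5
  z = t  =>  z = 5
  c = 0 + 0  =>  c = 0
  u = c  =>  u = 0
  d = 0  =>  d = 0
  b = 2 - 3  =>  b = -1
  return t = 5

Answer: 5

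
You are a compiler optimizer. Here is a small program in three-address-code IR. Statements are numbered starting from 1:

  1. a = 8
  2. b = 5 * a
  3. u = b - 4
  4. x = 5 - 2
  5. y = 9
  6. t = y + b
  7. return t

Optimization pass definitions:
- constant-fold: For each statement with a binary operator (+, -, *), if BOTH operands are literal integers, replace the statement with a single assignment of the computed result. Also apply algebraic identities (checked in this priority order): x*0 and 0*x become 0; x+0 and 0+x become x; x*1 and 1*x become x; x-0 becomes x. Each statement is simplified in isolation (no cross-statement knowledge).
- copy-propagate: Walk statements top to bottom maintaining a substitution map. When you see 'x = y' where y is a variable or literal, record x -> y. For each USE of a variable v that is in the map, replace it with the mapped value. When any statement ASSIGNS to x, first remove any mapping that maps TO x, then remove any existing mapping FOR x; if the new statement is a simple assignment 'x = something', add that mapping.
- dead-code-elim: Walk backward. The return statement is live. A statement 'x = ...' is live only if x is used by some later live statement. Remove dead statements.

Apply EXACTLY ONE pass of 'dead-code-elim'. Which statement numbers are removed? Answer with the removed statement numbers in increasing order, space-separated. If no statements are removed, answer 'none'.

Backward liveness scan:
Stmt 1 'a = 8': KEEP (a is live); live-in = []
Stmt 2 'b = 5 * a': KEEP (b is live); live-in = ['a']
Stmt 3 'u = b - 4': DEAD (u not in live set ['b'])
Stmt 4 'x = 5 - 2': DEAD (x not in live set ['b'])
Stmt 5 'y = 9': KEEP (y is live); live-in = ['b']
Stmt 6 't = y + b': KEEP (t is live); live-in = ['b', 'y']
Stmt 7 'return t': KEEP (return); live-in = ['t']
Removed statement numbers: [3, 4]
Surviving IR:
  a = 8
  b = 5 * a
  y = 9
  t = y + b
  return t

Answer: 3 4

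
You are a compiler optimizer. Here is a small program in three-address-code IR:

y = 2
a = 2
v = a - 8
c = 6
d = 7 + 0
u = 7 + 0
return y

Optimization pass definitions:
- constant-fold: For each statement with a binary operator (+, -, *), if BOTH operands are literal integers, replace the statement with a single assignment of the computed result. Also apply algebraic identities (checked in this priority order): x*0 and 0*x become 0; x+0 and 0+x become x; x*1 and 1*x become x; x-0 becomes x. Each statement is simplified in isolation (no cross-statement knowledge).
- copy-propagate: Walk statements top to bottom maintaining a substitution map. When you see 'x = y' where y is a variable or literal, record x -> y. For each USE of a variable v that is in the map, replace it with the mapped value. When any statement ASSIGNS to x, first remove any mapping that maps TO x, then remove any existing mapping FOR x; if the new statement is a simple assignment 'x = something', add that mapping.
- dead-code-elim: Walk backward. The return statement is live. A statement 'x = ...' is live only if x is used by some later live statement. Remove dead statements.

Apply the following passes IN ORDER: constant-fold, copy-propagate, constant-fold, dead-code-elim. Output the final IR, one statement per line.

Answer: return 2

Derivation:
Initial IR:
  y = 2
  a = 2
  v = a - 8
  c = 6
  d = 7 + 0
  u = 7 + 0
  return y
After constant-fold (7 stmts):
  y = 2
  a = 2
  v = a - 8
  c = 6
  d = 7
  u = 7
  return y
After copy-propagate (7 stmts):
  y = 2
  a = 2
  v = 2 - 8
  c = 6
  d = 7
  u = 7
  return 2
After constant-fold (7 stmts):
  y = 2
  a = 2
  v = -6
  c = 6
  d = 7
  u = 7
  return 2
After dead-code-elim (1 stmts):
  return 2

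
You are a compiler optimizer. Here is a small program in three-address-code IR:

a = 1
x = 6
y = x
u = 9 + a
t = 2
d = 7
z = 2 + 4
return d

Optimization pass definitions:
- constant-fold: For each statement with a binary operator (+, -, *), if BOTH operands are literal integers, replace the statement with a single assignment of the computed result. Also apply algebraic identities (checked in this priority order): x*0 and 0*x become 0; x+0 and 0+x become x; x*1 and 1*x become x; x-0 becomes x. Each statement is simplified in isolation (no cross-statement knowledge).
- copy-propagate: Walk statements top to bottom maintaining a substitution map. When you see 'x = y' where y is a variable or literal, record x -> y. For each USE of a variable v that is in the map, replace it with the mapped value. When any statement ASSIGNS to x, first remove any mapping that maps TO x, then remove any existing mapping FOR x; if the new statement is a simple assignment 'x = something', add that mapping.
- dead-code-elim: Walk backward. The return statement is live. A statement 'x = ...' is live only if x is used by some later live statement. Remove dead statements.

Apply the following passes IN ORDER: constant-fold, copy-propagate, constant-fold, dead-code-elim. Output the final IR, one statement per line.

Initial IR:
  a = 1
  x = 6
  y = x
  u = 9 + a
  t = 2
  d = 7
  z = 2 + 4
  return d
After constant-fold (8 stmts):
  a = 1
  x = 6
  y = x
  u = 9 + a
  t = 2
  d = 7
  z = 6
  return d
After copy-propagate (8 stmts):
  a = 1
  x = 6
  y = 6
  u = 9 + 1
  t = 2
  d = 7
  z = 6
  return 7
After constant-fold (8 stmts):
  a = 1
  x = 6
  y = 6
  u = 10
  t = 2
  d = 7
  z = 6
  return 7
After dead-code-elim (1 stmts):
  return 7

Answer: return 7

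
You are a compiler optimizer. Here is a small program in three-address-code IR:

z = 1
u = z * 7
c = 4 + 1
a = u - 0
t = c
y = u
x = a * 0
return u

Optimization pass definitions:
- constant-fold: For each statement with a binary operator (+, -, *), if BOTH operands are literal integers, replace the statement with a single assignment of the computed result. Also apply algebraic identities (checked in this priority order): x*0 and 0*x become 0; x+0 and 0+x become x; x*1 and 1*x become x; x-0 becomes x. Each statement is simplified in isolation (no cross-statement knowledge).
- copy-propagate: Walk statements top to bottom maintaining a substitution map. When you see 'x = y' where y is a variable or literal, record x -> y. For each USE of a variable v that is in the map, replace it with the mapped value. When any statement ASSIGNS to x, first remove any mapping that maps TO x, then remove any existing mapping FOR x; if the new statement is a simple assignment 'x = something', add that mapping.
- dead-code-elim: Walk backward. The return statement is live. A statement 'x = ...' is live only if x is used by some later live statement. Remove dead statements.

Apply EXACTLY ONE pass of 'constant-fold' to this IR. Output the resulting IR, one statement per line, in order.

Applying constant-fold statement-by-statement:
  [1] z = 1  (unchanged)
  [2] u = z * 7  (unchanged)
  [3] c = 4 + 1  -> c = 5
  [4] a = u - 0  -> a = u
  [5] t = c  (unchanged)
  [6] y = u  (unchanged)
  [7] x = a * 0  -> x = 0
  [8] return u  (unchanged)
Result (8 stmts):
  z = 1
  u = z * 7
  c = 5
  a = u
  t = c
  y = u
  x = 0
  return u

Answer: z = 1
u = z * 7
c = 5
a = u
t = c
y = u
x = 0
return u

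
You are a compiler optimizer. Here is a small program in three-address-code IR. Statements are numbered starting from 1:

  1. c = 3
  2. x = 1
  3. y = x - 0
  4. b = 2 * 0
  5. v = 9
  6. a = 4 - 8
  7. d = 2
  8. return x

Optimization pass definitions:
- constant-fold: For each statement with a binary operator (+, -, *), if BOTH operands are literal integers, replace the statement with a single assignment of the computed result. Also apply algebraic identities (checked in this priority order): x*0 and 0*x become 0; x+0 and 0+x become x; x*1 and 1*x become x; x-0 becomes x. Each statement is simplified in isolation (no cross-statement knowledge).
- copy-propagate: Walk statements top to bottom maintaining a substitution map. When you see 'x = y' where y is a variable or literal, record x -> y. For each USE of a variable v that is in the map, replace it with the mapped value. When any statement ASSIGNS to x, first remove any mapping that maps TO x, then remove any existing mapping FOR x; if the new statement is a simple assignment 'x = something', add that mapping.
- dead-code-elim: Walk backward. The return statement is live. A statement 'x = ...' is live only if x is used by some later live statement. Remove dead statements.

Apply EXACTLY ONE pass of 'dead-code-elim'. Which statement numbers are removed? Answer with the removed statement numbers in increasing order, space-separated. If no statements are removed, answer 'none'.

Backward liveness scan:
Stmt 1 'c = 3': DEAD (c not in live set [])
Stmt 2 'x = 1': KEEP (x is live); live-in = []
Stmt 3 'y = x - 0': DEAD (y not in live set ['x'])
Stmt 4 'b = 2 * 0': DEAD (b not in live set ['x'])
Stmt 5 'v = 9': DEAD (v not in live set ['x'])
Stmt 6 'a = 4 - 8': DEAD (a not in live set ['x'])
Stmt 7 'd = 2': DEAD (d not in live set ['x'])
Stmt 8 'return x': KEEP (return); live-in = ['x']
Removed statement numbers: [1, 3, 4, 5, 6, 7]
Surviving IR:
  x = 1
  return x

Answer: 1 3 4 5 6 7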